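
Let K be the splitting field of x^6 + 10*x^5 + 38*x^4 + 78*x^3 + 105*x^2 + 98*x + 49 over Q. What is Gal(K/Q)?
A_4, A_4 acting on 6 points

The polynomial f is an irreducible sextic over Q, so G = Gal(f/Q) is one of the 16 transitive subgroups 6T1, ..., 6T16 of S_6. The discriminant of f is 5489031744 = 74088^2, a perfect square, so G is contained in A_6. The transitive groups of degree 6 contained in A_6 are: A_4 (6T4, order 12), S_4 (6T7, order 24), (C_3 x C_3) : C_4 (6T10, order 36), PSL(2,5) (6T12, order 60), A_6 (6T15, order 360). By Dedekind's theorem, for a prime p not dividing disc(f) the degrees of the irreducible factors of f mod p form the cycle type of an element of G. Factoring f modulo the 33 such primes p <= 151 (skipping 2, 3, 7, which divide the discriminant), each new pattern first appears at: mod 5: f = (x^3 + x^2 + 2)(x^3 + 4x^2 + 4x + 2), pattern 3+3; mod 13: f = (x + 5)(x + 6)(x^2 + 5x + 9)(x^2 + 7x + 1), pattern 2+2+1+1. No other pattern occurs in this range, so the set of observed cycle types is {3+3, 2+2+1+1}. The candidates containing elements of all these cycle types are A_4 (6T4) of order 12, S_4 (6T7) of order 24, (C_3 x C_3) : C_4 (6T10) of order 36, PSL(2,5) (6T12) of order 60, A_6 (6T15) of order 360; the others are excluded. The observed types are precisely the cycle types that occur in A_4 (6T4) (apart from the identity). Each of the other remaining candidates has further cycle types, and by the Chebotarev density theorem the matching factorization patterns would occur for a proportion of primes equal to their share of the group: S_4 (6T7) additionally contains elements of type 4+2 (6 of its 24 elements, about 25% of primes); (C_3 x C_3) : C_4 (6T10) additionally contains elements of type 4+2, 3+1+1+1 (22 of its 36 elements, about 61% of primes); PSL(2,5) (6T12) additionally contains elements of type 5+1 (24 of its 60 elements, about 40% of primes); A_6 (6T15) additionally contains elements of type 5+1, 4+2, 3+1+1+1 (274 of its 360 elements, about 76% of primes). None of the 33 primes tested shows any such pattern (for each of these groups the chance of that is below 10^-4), which rules them out. Hence G = A_4 (6T4), of order 12.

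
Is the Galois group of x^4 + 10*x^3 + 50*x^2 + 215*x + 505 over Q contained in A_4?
The polynomial is irreducible of degree 4 over Q. Its discriminant is 1177345125, which is not a perfect square. A Galois group lies in the alternating group exactly when the discriminant is a square in Q, so the Galois group (C_4) is not contained in A_4.

No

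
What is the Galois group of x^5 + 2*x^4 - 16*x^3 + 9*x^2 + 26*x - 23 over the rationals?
C_5, the cyclic group of order 5

The polynomial f is an irreducible quintic over Q, so G = Gal(f/Q) is a transitive subgroup of S_5: one of C_5 (5T1, order 5), D_5 (5T2, order 10), F_20 (5T3, order 20), A_5 (5T4, order 60) or S_5 (5T5, order 120). The discriminant of f is 7745089 = 2783^2, a perfect square, so G is contained in A_5. The transitive groups of degree 5 contained in A_5 are: C_5 (5T1, order 5), D_5 (5T2, order 10), A_5 (5T4, order 60). By Dedekind's theorem, for a prime p not dividing disc(f) the degrees of the irreducible factors of f mod p form the cycle type of an element of G. Factoring f modulo the 14 such primes p <= 53 (skipping 11, 23, which divide the discriminant), each new pattern first appears at: mod 2: f = (x^5 + x^2 + 1), pattern 5; mod 43: f = (x + 8)(x + 11)(x + 12)(x + 23)(x + 34), pattern 1+1+1+1+1. No other pattern occurs in this range, so the set of observed cycle types is {5, 1+1+1+1+1}. The candidates containing elements of all these cycle types are C_5 (5T1) of order 5, D_5 (5T2) of order 10, A_5 (5T4) of order 60; the others are excluded. The observed types are precisely the cycle types that occur in C_5 (5T1). Each of the other remaining candidates has further cycle types, and by the Chebotarev density theorem the matching factorization patterns would occur for a proportion of primes equal to their share of the group: D_5 (5T2) additionally contains elements of type 2+2+1 (5 of its 10 elements, about 50% of primes); A_5 (5T4) additionally contains elements of type 3+1+1, 2+2+1 (35 of its 60 elements, about 58% of primes). None of the 14 primes tested shows any such pattern (for each of these groups the chance of that is below 10^-4), which rules them out. Hence G = C_5 (5T1), of order 5.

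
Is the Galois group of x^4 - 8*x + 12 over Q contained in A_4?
Yes

The polynomial is irreducible of degree 4 over Q. Its discriminant is 331776 = 576^2, a perfect square. A Galois group lies in the alternating group exactly when the discriminant is a square in Q, so the Galois group (A_4) is contained in A_4.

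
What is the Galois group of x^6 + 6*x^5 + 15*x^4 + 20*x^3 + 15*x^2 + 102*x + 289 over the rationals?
(S_3 x S_3) : C_2, the group 6T13 of order 72

The polynomial f is an irreducible sextic over Q, so G = Gal(f/Q) is one of the 16 transitive subgroups 6T1, ..., 6T16 of S_6. The discriminant of f is -9727331052552192, which is not a perfect square, so G is not contained in A_6. The transitive groups of degree 6 not contained in A_6 are: C_6 (6T1, order 6), S_3 (6T2, order 6), D_6 (6T3, order 12), C_3 x S_3 (6T5, order 18), A_4 x C_2 (6T6, order 24), S_4 (6T8, order 24), S_3 x S_3 (6T9, order 36), S_4 x C_2 (6T11, order 48), (S_3 x S_3) : C_2 (6T13, order 72), PGL(2,5) (6T14, order 120), S_6 (6T16, order 720). By Dedekind's theorem, for a prime p not dividing disc(f) the degrees of the irreducible factors of f mod p form the cycle type of an element of G. Factoring f modulo the 27 such primes p <= 127 (skipping 2, 3, 17, 43, which divide the discriminant), each new pattern first appears at: mod 5: f = (x^6 + x^5 + 2x + 4), pattern 6; mod 7: f = (x + 6)(x^2 + x + 3)(x^3 + 6x^2 + 6x + 4), pattern 3+2+1; mod 11: f = (x^2 + 6x + 2)(x^4 + 2x^2 + 8x + 7), pattern 4+2; mod 13: f = (x + 8)(x + 11)(x^2 + 4x + 2)(x^2 + 9x + 6), pattern 2+2+1+1; mod 61: f = (x + 5)(x + 9)(x + 21)(x + 43)(x^2 + 50x + 5), pattern 2+1+1+1+1; mod 97: f = (x + 2)(x + 21)(x + 25)(x^3 + 55x^2 + 56x + 80), pattern 3+1+1+1; mod 113: f = (x^2 + 10x + 49)(x^2 + 17x + 78)(x^2 + 92x + 59), pattern 2+2+2; mod 127: f = (x^3 + 52x^2 + 17x + 110)(x^3 + 81x^2 + 104x + 110), pattern 3+3. No other pattern occurs in this range, so the set of observed cycle types is {6, 3+2+1, 4+2, 2+2+1+1, 2+1+1+1+1, 3+1+1+1, 2+2+2, 3+3}. The candidates containing elements of all these cycle types are (S_3 x S_3) : C_2 (6T13) of order 72, S_6 (6T16) of order 720; the others are excluded. The observed types are precisely the cycle types that occur in (S_3 x S_3) : C_2 (6T13) (apart from the identity). Each of the other remaining candidates has further cycle types, and by the Chebotarev density theorem the matching factorization patterns would occur for a proportion of primes equal to their share of the group: S_6 (6T16) additionally contains elements of type 5+1, 4+1+1 (234 of its 720 elements, about 32% of primes). None of the 27 primes tested shows any such pattern (for each of these groups the chance of that is below 10^-4), which rules them out. Hence G = (S_3 x S_3) : C_2 (6T13), of order 72.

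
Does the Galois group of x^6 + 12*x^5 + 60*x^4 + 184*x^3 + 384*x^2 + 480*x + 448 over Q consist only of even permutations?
The polynomial is irreducible of degree 6 over Q. Its discriminant is -190210142896128, which is not a perfect square. A Galois group lies in the alternating group exactly when the discriminant is a square in Q, so the Galois group (C_3 x S_3) is not contained in A_6.

No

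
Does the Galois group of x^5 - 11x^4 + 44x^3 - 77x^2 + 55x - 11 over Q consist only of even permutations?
The polynomial is irreducible of degree 5 over Q. Its discriminant is 14641 = 121^2, a perfect square. A Galois group lies in the alternating group exactly when the discriminant is a square in Q, so the Galois group (C_5) is contained in A_5.

Yes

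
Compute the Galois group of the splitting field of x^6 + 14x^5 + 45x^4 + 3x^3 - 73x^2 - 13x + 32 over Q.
The polynomial f is an irreducible sextic over Q, so G = Gal(f/Q) is one of the 16 transitive subgroups 6T1, ..., 6T16 of S_6. The discriminant of f is 3646117689361 = 1909481^2, a perfect square, so G is contained in A_6. The transitive groups of degree 6 contained in A_6 are: A_4 (6T4, order 12), S_4 (6T7, order 24), (C_3 x C_3) : C_4 (6T10, order 36), PSL(2,5) (6T12, order 60), A_6 (6T15, order 360). By Dedekind's theorem, for a prime p not dividing disc(f) the degrees of the irreducible factors of f mod p form the cycle type of an element of G. Factoring f modulo the 21 such primes p <= 83 (skipping 7, 19, which divide the discriminant), each new pattern first appears at: mod 2: f = (x)(x^5 + x^3 + x^2 + x + 1), pattern 5+1; mod 11: f = (x^3 + 4x^2 + 7x + 2)(x^3 + 10x^2 + 9x + 5), pattern 3+3; mod 61: f = (x + 3)(x + 26)(x^2 + 23x + 23)(x^2 + 23x + 33), pattern 2+2+1+1. No other pattern occurs in this range, so the set of observed cycle types is {5+1, 3+3, 2+2+1+1}. The candidates containing elements of all these cycle types are PSL(2,5) (6T12) of order 60, A_6 (6T15) of order 360; the others are excluded. The observed types are precisely the cycle types that occur in PSL(2,5) (6T12) (apart from the identity). Each of the other remaining candidates has further cycle types, and by the Chebotarev density theorem the matching factorization patterns would occur for a proportion of primes equal to their share of the group: A_6 (6T15) additionally contains elements of type 4+2, 3+1+1+1 (130 of its 360 elements, about 36% of primes). None of the 21 primes tested shows any such pattern (for each of these groups the chance of that is below 10^-4), which rules them out. Hence G = PSL(2,5) (6T12), of order 60.

PSL(2,5), A_5 acting on 6 points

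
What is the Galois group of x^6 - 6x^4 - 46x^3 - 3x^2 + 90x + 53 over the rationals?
The polynomial f is an irreducible sextic over Q, so G = Gal(f/Q) is one of the 16 transitive subgroups 6T1, ..., 6T16 of S_6. The discriminant of f is -153891765817344, which is not a perfect square, so G is not contained in A_6. The transitive groups of degree 6 not contained in A_6 are: C_6 (6T1, order 6), S_3 (6T2, order 6), D_6 (6T3, order 12), C_3 x S_3 (6T5, order 18), A_4 x C_2 (6T6, order 24), S_4 (6T8, order 24), S_3 x S_3 (6T9, order 36), S_4 x C_2 (6T11, order 48), (S_3 x S_3) : C_2 (6T13, order 72), PGL(2,5) (6T14, order 120), S_6 (6T16, order 720). By Dedekind's theorem, for a prime p not dividing disc(f) the degrees of the irreducible factors of f mod p form the cycle type of an element of G. Factoring f modulo the 33 such primes p <= 149 (skipping 2, 3, which divide the discriminant), each new pattern first appears at: mod 5: f = (x^3 + x^2 + 1)(x^3 + 4x^2 + 3), pattern 3+3; mod 7: f = (x^6 + x^4 + 3x^3 + 4x^2 + 6x + 4), pattern 6; mod 17: f = (x + 3)(x + 5)(x^2 + 3x + 4)(x^2 + 6x + 4), pattern 2+2+1+1; mod 19: f = (x + 4)(x + 9)(x + 15)(x + 16)(x^2 + 13x + 16), pattern 2+1+1+1+1; mod 71: f = (x^2 + 32x + 36)(x^2 + 50x + 15)(x^2 + 60x + 26), pattern 2+2+2. No other pattern occurs in this range, so the set of observed cycle types is {3+3, 6, 2+2+1+1, 2+1+1+1+1, 2+2+2}. The candidates containing elements of all these cycle types are A_4 x C_2 (6T6) of order 24, S_4 x C_2 (6T11) of order 48, (S_3 x S_3) : C_2 (6T13) of order 72, S_6 (6T16) of order 720; the others are excluded. The observed types are precisely the cycle types that occur in A_4 x C_2 (6T6) (apart from the identity). Each of the other remaining candidates has further cycle types, and by the Chebotarev density theorem the matching factorization patterns would occur for a proportion of primes equal to their share of the group: S_4 x C_2 (6T11) additionally contains elements of type 4+2, 4+1+1 (12 of its 48 elements, about 25% of primes); (S_3 x S_3) : C_2 (6T13) additionally contains elements of type 4+2, 3+2+1, 3+1+1+1 (34 of its 72 elements, about 47% of primes); S_6 (6T16) additionally contains elements of type 5+1, 4+2, 4+1+1, 3+2+1, 3+1+1+1 (484 of its 720 elements, about 67% of primes). None of the 33 primes tested shows any such pattern (for each of these groups the chance of that is below 10^-4), which rules them out. Hence G = A_4 x C_2 (6T6), of order 24.

A_4 x C_2 (also written A4xC2)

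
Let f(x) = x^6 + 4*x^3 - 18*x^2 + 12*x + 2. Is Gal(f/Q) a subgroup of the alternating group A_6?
No

The polynomial is irreducible of degree 6 over Q. Its discriminant is 4516300800, which is not a perfect square. A Galois group lies in the alternating group exactly when the discriminant is a square in Q, so the Galois group (D_6) is not contained in A_6.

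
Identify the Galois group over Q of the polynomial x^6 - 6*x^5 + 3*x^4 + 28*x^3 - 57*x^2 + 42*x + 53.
The polynomial f is an irreducible sextic over Q, so G = Gal(f/Q) is one of the 16 transitive subgroups 6T1, ..., 6T16 of S_6. The discriminant of f is -450868486864896, which is not a perfect square, so G is not contained in A_6. The transitive groups of degree 6 not contained in A_6 are: C_6 (6T1, order 6), S_3 (6T2, order 6), D_6 (6T3, order 12), C_3 x S_3 (6T5, order 18), A_4 x C_2 (6T6, order 24), S_4 (6T8, order 24), S_3 x S_3 (6T9, order 36), S_4 x C_2 (6T11, order 48), (S_3 x S_3) : C_2 (6T13, order 72), PGL(2,5) (6T14, order 120), S_6 (6T16, order 720). By Dedekind's theorem, for a prime p not dividing disc(f) the degrees of the irreducible factors of f mod p form the cycle type of an element of G. Factoring f modulo the 33 such primes p <= 149 (skipping 2, 3, which divide the discriminant), each new pattern first appears at: mod 5: f = (x^3 + 3x + 2)(x^3 + 4x^2 + 4), pattern 3+3; mod 7: f = (x^6 + x^5 + 3x^4 + 6x^2 + 4), pattern 6; mod 17: f = (x + 3)(x + 12)(x^2 + 15x + 8)(x^2 + 15x + 15), pattern 2+2+1+1; mod 19: f = (x + 4)(x + 6)(x + 11)(x + 13)(x^2 + 17x + 6), pattern 2+1+1+1+1; mod 71: f = (x^2 + 69x + 4)(x^2 + 69x + 19)(x^2 + 69x + 39), pattern 2+2+2. No other pattern occurs in this range, so the set of observed cycle types is {3+3, 6, 2+2+1+1, 2+1+1+1+1, 2+2+2}. The candidates containing elements of all these cycle types are A_4 x C_2 (6T6) of order 24, S_4 x C_2 (6T11) of order 48, (S_3 x S_3) : C_2 (6T13) of order 72, S_6 (6T16) of order 720; the others are excluded. The observed types are precisely the cycle types that occur in A_4 x C_2 (6T6) (apart from the identity). Each of the other remaining candidates has further cycle types, and by the Chebotarev density theorem the matching factorization patterns would occur for a proportion of primes equal to their share of the group: S_4 x C_2 (6T11) additionally contains elements of type 4+2, 4+1+1 (12 of its 48 elements, about 25% of primes); (S_3 x S_3) : C_2 (6T13) additionally contains elements of type 4+2, 3+2+1, 3+1+1+1 (34 of its 72 elements, about 47% of primes); S_6 (6T16) additionally contains elements of type 5+1, 4+2, 4+1+1, 3+2+1, 3+1+1+1 (484 of its 720 elements, about 67% of primes). None of the 33 primes tested shows any such pattern (for each of these groups the chance of that is below 10^-4), which rules them out. Hence G = A_4 x C_2 (6T6), of order 24.

A_4 x C_2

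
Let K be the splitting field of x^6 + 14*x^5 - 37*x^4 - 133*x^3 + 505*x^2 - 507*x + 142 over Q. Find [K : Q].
The degree of the splitting field over Q equals the order of the Galois group, so first determine the group. The polynomial f is an irreducible sextic over Q, so G = Gal(f/Q) is one of the 16 transitive subgroups 6T1, ..., 6T16 of S_6. The discriminant of f is 30991489 = 5567^2, a perfect square, so G is contained in A_6. The transitive groups of degree 6 contained in A_6 are: A_4 (6T4, order 12), S_4 (6T7, order 24), (C_3 x C_3) : C_4 (6T10, order 36), PSL(2,5) (6T12, order 60), A_6 (6T15, order 360). By Dedekind's theorem, for a prime p not dividing disc(f) the degrees of the irreducible factors of f mod p form the cycle type of an element of G. Factoring f modulo the 21 such primes p <= 79 (skipping 19, which divides the discriminant), each new pattern first appears at: mod 2: f = (x)(x^5 + x^3 + x^2 + x + 1), pattern 5+1; mod 7: f = (x^3 + 3x^2 + 4x + 1)(x^3 + 4x^2 + 3x + 2), pattern 3+3; mod 61: f = (x + 7)(x + 13)(x^2 + x + 35)(x^2 + 54x + 25), pattern 2+2+1+1. No other pattern occurs in this range, so the set of observed cycle types is {5+1, 3+3, 2+2+1+1}. The candidates containing elements of all these cycle types are PSL(2,5) (6T12) of order 60, A_6 (6T15) of order 360; the others are excluded. The observed types are precisely the cycle types that occur in PSL(2,5) (6T12) (apart from the identity). Each of the other remaining candidates has further cycle types, and by the Chebotarev density theorem the matching factorization patterns would occur for a proportion of primes equal to their share of the group: A_6 (6T15) additionally contains elements of type 4+2, 3+1+1+1 (130 of its 360 elements, about 36% of primes). None of the 21 primes tested shows any such pattern (for each of these groups the chance of that is below 10^-4), which rules them out. Hence G = PSL(2,5) (6T12), of order 60. The Galois group PSL(2,5) (6T12) has order 60, so the splitting field has degree 60 over Q.

60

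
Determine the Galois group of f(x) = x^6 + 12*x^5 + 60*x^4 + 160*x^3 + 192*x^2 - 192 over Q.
The polynomial f is an irreducible sextic over Q, so G = Gal(f/Q) is one of the 16 transitive subgroups 6T1, ..., 6T16 of S_6. The discriminant of f is 450868486864896 = 21233664^2, a perfect square, so G is contained in A_6. The transitive groups of degree 6 contained in A_6 are: A_4 (6T4, order 12), S_4 (6T7, order 24), (C_3 x C_3) : C_4 (6T10, order 36), PSL(2,5) (6T12, order 60), A_6 (6T15, order 360). By Dedekind's theorem, for a prime p not dividing disc(f) the degrees of the irreducible factors of f mod p form the cycle type of an element of G. Factoring f modulo the 33 such primes p <= 149 (skipping 2, 3, which divide the discriminant), each new pattern first appears at: mod 5: f = (x^3 + 3x^2 + 2x + 3)(x^3 + 4x^2 + x + 1), pattern 3+3; mod 17: f = (x + 6)(x + 15)(x^2 + 4x + 9)(x^2 + 4x + 15), pattern 2+2+1+1; mod 71: f = (x + 9)(x + 10)(x + 12)(x + 63)(x + 65)(x + 66), pattern 1+1+1+1+1+1. No other pattern occurs in this range, so the set of observed cycle types is {3+3, 2+2+1+1, 1+1+1+1+1+1}. The candidates containing elements of all these cycle types are A_4 (6T4) of order 12, S_4 (6T7) of order 24, (C_3 x C_3) : C_4 (6T10) of order 36, PSL(2,5) (6T12) of order 60, A_6 (6T15) of order 360; the others are excluded. The observed types are precisely the cycle types that occur in A_4 (6T4). Each of the other remaining candidates has further cycle types, and by the Chebotarev density theorem the matching factorization patterns would occur for a proportion of primes equal to their share of the group: S_4 (6T7) additionally contains elements of type 4+2 (6 of its 24 elements, about 25% of primes); (C_3 x C_3) : C_4 (6T10) additionally contains elements of type 4+2, 3+1+1+1 (22 of its 36 elements, about 61% of primes); PSL(2,5) (6T12) additionally contains elements of type 5+1 (24 of its 60 elements, about 40% of primes); A_6 (6T15) additionally contains elements of type 5+1, 4+2, 3+1+1+1 (274 of its 360 elements, about 76% of primes). None of the 33 primes tested shows any such pattern (for each of these groups the chance of that is below 10^-4), which rules them out. Hence G = A_4 (6T4), of order 12.

6T4: A_4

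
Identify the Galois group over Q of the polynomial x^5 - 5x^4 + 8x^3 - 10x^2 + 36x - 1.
5T5: S_5

The polynomial f is an irreducible quintic over Q, so G = Gal(f/Q) is a transitive subgroup of S_5: one of C_5 (5T1, order 5), D_5 (5T2, order 10), F_20 (5T3, order 20), A_5 (5T4, order 60) or S_5 (5T5, order 120). The discriminant of f is 6973049989, which is not a perfect square, so G is not contained in A_5. The transitive groups of degree 5 not contained in A_5 are: F_20 (5T3, order 20), S_5 (5T5, order 120). By Dedekind's theorem, for a prime p not dividing disc(f) the degrees of the irreducible factors of f mod p form the cycle type of an element of G. Factoring f modulo the first such prime p = 2, each new pattern first appears at: mod 2: f = (x^2 + x + 1)(x^3 + x + 1), pattern 3+2. No other pattern occurs in this range, so the set of observed cycle types is {3+2}. Among the candidates above, the only group containing elements of all these cycle types is S_5 (5T5) — F_20 (5T3) lacks at least one of them. Hence G = S_5 (5T5), of order 120.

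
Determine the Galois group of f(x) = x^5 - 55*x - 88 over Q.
A_5 (also written A5)

The polynomial f is an irreducible quintic over Q, so G = Gal(f/Q) is a transitive subgroup of S_5: one of C_5 (5T1, order 5), D_5 (5T2, order 10), F_20 (5T3, order 20), A_5 (5T4, order 60) or S_5 (5T5, order 120). The discriminant of f is 58564000000 = 242000^2, a perfect square, so G is contained in A_5. The transitive groups of degree 5 contained in A_5 are: C_5 (5T1, order 5), D_5 (5T2, order 10), A_5 (5T4, order 60). By Dedekind's theorem, for a prime p not dividing disc(f) the degrees of the irreducible factors of f mod p form the cycle type of an element of G. Factoring f modulo the 3 such primes p <= 13 (skipping 2, 5, 11, which divide the discriminant), each new pattern first appears at: mod 3: f = (x^5 + 2x + 2), pattern 5; mod 13: f = (x + 5)(x + 7)(x^3 + x^2 + 5x + 9), pattern 3+1+1. No other pattern occurs in this range, so the set of observed cycle types is {5, 3+1+1}. Among the candidates above, the only group containing elements of all these cycle types is A_5 (5T4) — each of C_5 (5T1), D_5 (5T2) lacks at least one of them. Hence G = A_5 (5T4), of order 60.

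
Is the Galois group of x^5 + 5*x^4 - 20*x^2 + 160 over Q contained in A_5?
Yes

The polynomial is irreducible of degree 5 over Q. Its discriminant is 1327104000000 = 1152000^2, a perfect square. A Galois group lies in the alternating group exactly when the discriminant is a square in Q, so the Galois group (D_5) is contained in A_5.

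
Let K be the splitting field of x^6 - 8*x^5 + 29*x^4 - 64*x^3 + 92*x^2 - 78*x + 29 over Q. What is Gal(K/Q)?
The polynomial f is an irreducible sextic over Q, so G = Gal(f/Q) is one of the 16 transitive subgroups 6T1, ..., 6T16 of S_6. The discriminant of f is -1075648, which is not a perfect square, so G is not contained in A_6. The transitive groups of degree 6 not contained in A_6 are: C_6 (6T1, order 6), S_3 (6T2, order 6), D_6 (6T3, order 12), C_3 x S_3 (6T5, order 18), A_4 x C_2 (6T6, order 24), S_4 (6T8, order 24), S_3 x S_3 (6T9, order 36), S_4 x C_2 (6T11, order 48), (S_3 x S_3) : C_2 (6T13, order 72), PGL(2,5) (6T14, order 120), S_6 (6T16, order 720). By Dedekind's theorem, for a prime p not dividing disc(f) the degrees of the irreducible factors of f mod p form the cycle type of an element of G. Factoring f modulo the 37 such primes p <= 167 (skipping 2, 7, which divide the discriminant), each new pattern first appears at: mod 3: f = (x^6 + x^5 + 2x^4 + 2x^3 + 2x^2 + 2), pattern 6; mod 11: f = (x^3 + 5x^2 + 9x + 8)(x^3 + 9x^2 + 8x + 5), pattern 3+3; mod 13: f = (x^2 + 8)(x^2 + 2x + 9)(x^2 + 3x + 6), pattern 2+2+2; mod 29: f = (x)(x + 10)(x + 11)(x + 13)(x + 19)(x + 26), pattern 1+1+1+1+1+1. No other pattern occurs in this range, so the set of observed cycle types is {6, 3+3, 2+2+2, 1+1+1+1+1+1}. The candidates containing elements of all these cycle types are C_6 (6T1) of order 6, D_6 (6T3) of order 12, C_3 x S_3 (6T5) of order 18, A_4 x C_2 (6T6) of order 24, S_3 x S_3 (6T9) of order 36, S_4 x C_2 (6T11) of order 48, (S_3 x S_3) : C_2 (6T13) of order 72, PGL(2,5) (6T14) of order 120, S_6 (6T16) of order 720; the others are excluded. The observed types are precisely the cycle types that occur in C_6 (6T1). Each of the other remaining candidates has further cycle types, and by the Chebotarev density theorem the matching factorization patterns would occur for a proportion of primes equal to their share of the group: D_6 (6T3) additionally contains elements of type 2+2+1+1 (3 of its 12 elements, about 25% of primes); C_3 x S_3 (6T5) additionally contains elements of type 3+1+1+1 (4 of its 18 elements, about 22% of primes); A_4 x C_2 (6T6) additionally contains elements of type 2+2+1+1, 2+1+1+1+1 (6 of its 24 elements, about 25% of primes); S_3 x S_3 (6T9) additionally contains elements of type 3+1+1+1, 2+2+1+1 (13 of its 36 elements, about 36% of primes); S_4 x C_2 (6T11) additionally contains elements of type 4+2, 4+1+1, 2+2+1+1, 2+1+1+1+1 (24 of its 48 elements, about 50% of primes); (S_3 x S_3) : C_2 (6T13) additionally contains elements of type 4+2, 3+2+1, 3+1+1+1, 2+2+1+1, 2+1+1+1+1 (49 of its 72 elements, about 68% of primes); PGL(2,5) (6T14) additionally contains elements of type 5+1, 4+1+1, 2+2+1+1 (69 of its 120 elements, about 58% of primes); S_6 (6T16) additionally contains elements of type 5+1, 4+2, 4+1+1, 3+2+1, 3+1+1+1, 2+2+1+1, 2+1+1+1+1 (544 of its 720 elements, about 76% of primes). None of the 37 primes tested shows any such pattern (for each of these groups the chance of that is below 10^-4), which rules them out. Hence G = C_6 (6T1), of order 6.

C_6, the cyclic group of order 6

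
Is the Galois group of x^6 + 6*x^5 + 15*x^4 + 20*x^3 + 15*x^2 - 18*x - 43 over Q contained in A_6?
The polynomial is irreducible of degree 6 over Q. Its discriminant is 746496000000 = 864000^2, a perfect square. A Galois group lies in the alternating group exactly when the discriminant is a square in Q, so the Galois group (A_6) is contained in A_6.

Yes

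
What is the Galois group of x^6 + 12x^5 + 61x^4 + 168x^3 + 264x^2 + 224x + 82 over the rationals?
S_4 x C_2 (also written S4xC2)

The polynomial f is an irreducible sextic over Q, so G = Gal(f/Q) is one of the 16 transitive subgroups 6T1, ..., 6T16 of S_6. The discriminant of f is -1722368, which is not a perfect square, so G is not contained in A_6. The transitive groups of degree 6 not contained in A_6 are: C_6 (6T1, order 6), S_3 (6T2, order 6), D_6 (6T3, order 12), C_3 x S_3 (6T5, order 18), A_4 x C_2 (6T6, order 24), S_4 (6T8, order 24), S_3 x S_3 (6T9, order 36), S_4 x C_2 (6T11, order 48), (S_3 x S_3) : C_2 (6T13, order 72), PGL(2,5) (6T14, order 120), S_6 (6T16, order 720). By Dedekind's theorem, for a prime p not dividing disc(f) the degrees of the irreducible factors of f mod p form the cycle type of an element of G. Factoring f modulo the 29 such primes p <= 127 (skipping 2, 29, which divide the discriminant), each new pattern first appears at: mod 3: f = (x^3 + x^2 + 2x + 1)(x^3 + 2x^2 + 1), pattern 3+3; mod 5: f = (x^6 + 2x^5 + x^4 + 3x^3 + 4x^2 + 4x + 2), pattern 6; mod 7: f = (x + 5)(x + 6)(x^4 + x^3 + 6x^2 + 2x + 6), pattern 4+1+1; mod 17: f = (x + 7)(x + 14)(x^2 + 2x + 15)(x^2 + 6x + 6), pattern 2+2+1+1; mod 23: f = (x^2 + 4x + 8)(x^2 + 14x + 15)(x^2 + 17x + 21), pattern 2+2+2; mod 67: f = (x^2 + 4x + 18)(x^4 + 8x^3 + 11x^2 + 47x + 12), pattern 4+2; mod 127: f = (x + 42)(x + 62)(x + 69)(x + 89)(x^2 + 4x + 125), pattern 2+1+1+1+1. No other pattern occurs in this range, so the set of observed cycle types is {3+3, 6, 4+1+1, 2+2+1+1, 2+2+2, 4+2, 2+1+1+1+1}. The candidates containing elements of all these cycle types are S_4 x C_2 (6T11) of order 48, S_6 (6T16) of order 720; the others are excluded. The observed types are precisely the cycle types that occur in S_4 x C_2 (6T11) (apart from the identity). Each of the other remaining candidates has further cycle types, and by the Chebotarev density theorem the matching factorization patterns would occur for a proportion of primes equal to their share of the group: S_6 (6T16) additionally contains elements of type 5+1, 3+2+1, 3+1+1+1 (304 of its 720 elements, about 42% of primes). None of the 29 primes tested shows any such pattern (for each of these groups the chance of that is below 10^-4), which rules them out. Hence G = S_4 x C_2 (6T11), of order 48.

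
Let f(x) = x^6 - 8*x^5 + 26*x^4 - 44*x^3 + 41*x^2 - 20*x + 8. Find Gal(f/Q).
(S_3 x S_3) : C_2 (order 72)

The polynomial f is an irreducible sextic over Q, so G = Gal(f/Q) is one of the 16 transitive subgroups 6T1, ..., 6T16 of S_6. The discriminant of f is -48037888, which is not a perfect square, so G is not contained in A_6. The transitive groups of degree 6 not contained in A_6 are: C_6 (6T1, order 6), S_3 (6T2, order 6), D_6 (6T3, order 12), C_3 x S_3 (6T5, order 18), A_4 x C_2 (6T6, order 24), S_4 (6T8, order 24), S_3 x S_3 (6T9, order 36), S_4 x C_2 (6T11, order 48), (S_3 x S_3) : C_2 (6T13, order 72), PGL(2,5) (6T14, order 120), S_6 (6T16, order 720). By Dedekind's theorem, for a prime p not dividing disc(f) the degrees of the irreducible factors of f mod p form the cycle type of an element of G. Factoring f modulo the 29 such primes p <= 113 (skipping 2, which divides the discriminant), each new pattern first appears at: mod 3: f = (x^6 + x^5 + 2x^4 + x^3 + 2x^2 + x + 2), pattern 6; mod 5: f = (x + 2)(x^2 + 4x + 2)(x^3 + x^2 + 2), pattern 3+2+1; mod 7: f = (x^2 + 4)(x^4 + 6x^3 + x^2 + 2x + 2), pattern 4+2; mod 17: f = (x^3 + 13x^2 + 5x + 6)(x^3 + 13x^2 + 5x + 7), pattern 3+3; mod 19: f = (x^2 + 5x + 16)(x^2 + 11x + 4)(x^2 + 14x + 12), pattern 2+2+2; mod 37: f = (x + 1)(x + 26)(x^2 + 7x + 8)(x^2 + 32x + 10), pattern 2+2+1+1; mod 41: f = (x + 6)(x + 35)(x + 37)(x^3 + 37x^2 + 5x + 16), pattern 3+1+1+1; mod 113: f = (x + 9)(x + 34)(x + 85)(x + 103)(x^2 + 100x + 9), pattern 2+1+1+1+1. No other pattern occurs in this range, so the set of observed cycle types is {6, 3+2+1, 4+2, 3+3, 2+2+2, 2+2+1+1, 3+1+1+1, 2+1+1+1+1}. The candidates containing elements of all these cycle types are (S_3 x S_3) : C_2 (6T13) of order 72, S_6 (6T16) of order 720; the others are excluded. The observed types are precisely the cycle types that occur in (S_3 x S_3) : C_2 (6T13) (apart from the identity). Each of the other remaining candidates has further cycle types, and by the Chebotarev density theorem the matching factorization patterns would occur for a proportion of primes equal to their share of the group: S_6 (6T16) additionally contains elements of type 5+1, 4+1+1 (234 of its 720 elements, about 32% of primes). None of the 29 primes tested shows any such pattern (for each of these groups the chance of that is below 10^-4), which rules them out. Hence G = (S_3 x S_3) : C_2 (6T13), of order 72.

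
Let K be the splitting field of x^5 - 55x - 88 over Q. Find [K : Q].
60

The degree of the splitting field over Q equals the order of the Galois group, so first determine the group. The polynomial f is an irreducible quintic over Q, so G = Gal(f/Q) is a transitive subgroup of S_5: one of C_5 (5T1, order 5), D_5 (5T2, order 10), F_20 (5T3, order 20), A_5 (5T4, order 60) or S_5 (5T5, order 120). The discriminant of f is 58564000000 = 242000^2, a perfect square, so G is contained in A_5. The transitive groups of degree 5 contained in A_5 are: C_5 (5T1, order 5), D_5 (5T2, order 10), A_5 (5T4, order 60). By Dedekind's theorem, for a prime p not dividing disc(f) the degrees of the irreducible factors of f mod p form the cycle type of an element of G. Factoring f modulo the 3 such primes p <= 13 (skipping 2, 5, 11, which divide the discriminant), each new pattern first appears at: mod 3: f = (x^5 + 2x + 2), pattern 5; mod 13: f = (x + 5)(x + 7)(x^3 + x^2 + 5x + 9), pattern 3+1+1. No other pattern occurs in this range, so the set of observed cycle types is {5, 3+1+1}. Among the candidates above, the only group containing elements of all these cycle types is A_5 (5T4) — each of C_5 (5T1), D_5 (5T2) lacks at least one of them. Hence G = A_5 (5T4), of order 60. The Galois group A_5 (5T4) has order 60, so the splitting field has degree 60 over Q.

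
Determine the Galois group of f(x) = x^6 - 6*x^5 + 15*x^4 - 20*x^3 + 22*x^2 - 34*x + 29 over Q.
The polynomial f is an irreducible sextic over Q, so G = Gal(f/Q) is one of the 16 transitive subgroups 6T1, ..., 6T16 of S_6. The discriminant of f is -904619968, which is not a perfect square, so G is not contained in A_6. The transitive groups of degree 6 not contained in A_6 are: C_6 (6T1, order 6), S_3 (6T2, order 6), D_6 (6T3, order 12), C_3 x S_3 (6T5, order 18), A_4 x C_2 (6T6, order 24), S_4 (6T8, order 24), S_3 x S_3 (6T9, order 36), S_4 x C_2 (6T11, order 48), (S_3 x S_3) : C_2 (6T13, order 72), PGL(2,5) (6T14, order 120), S_6 (6T16, order 720). By Dedekind's theorem, for a prime p not dividing disc(f) the degrees of the irreducible factors of f mod p form the cycle type of an element of G. Factoring f modulo the 37 such primes p <= 173 (skipping 2, 7, 29, which divide the discriminant), each new pattern first appears at: mod 3: f = (x^6 + x^3 + x^2 + 2x + 2), pattern 6; mod 11: f = (x^3 + 8x^2 + x + 3)(x^3 + 8x^2 + 5x + 6), pattern 3+3; mod 13: f = (x^2 + 6)(x^2 + 8x + 9)(x^2 + 12x + 8), pattern 2+2+2; mod 43: f = (x + 5)(x + 11)(x + 23)(x + 24)(x + 28)(x + 32), pattern 1+1+1+1+1+1. No other pattern occurs in this range, so the set of observed cycle types is {6, 3+3, 2+2+2, 1+1+1+1+1+1}. The candidates containing elements of all these cycle types are C_6 (6T1) of order 6, D_6 (6T3) of order 12, C_3 x S_3 (6T5) of order 18, A_4 x C_2 (6T6) of order 24, S_3 x S_3 (6T9) of order 36, S_4 x C_2 (6T11) of order 48, (S_3 x S_3) : C_2 (6T13) of order 72, PGL(2,5) (6T14) of order 120, S_6 (6T16) of order 720; the others are excluded. The observed types are precisely the cycle types that occur in C_6 (6T1). Each of the other remaining candidates has further cycle types, and by the Chebotarev density theorem the matching factorization patterns would occur for a proportion of primes equal to their share of the group: D_6 (6T3) additionally contains elements of type 2+2+1+1 (3 of its 12 elements, about 25% of primes); C_3 x S_3 (6T5) additionally contains elements of type 3+1+1+1 (4 of its 18 elements, about 22% of primes); A_4 x C_2 (6T6) additionally contains elements of type 2+2+1+1, 2+1+1+1+1 (6 of its 24 elements, about 25% of primes); S_3 x S_3 (6T9) additionally contains elements of type 3+1+1+1, 2+2+1+1 (13 of its 36 elements, about 36% of primes); S_4 x C_2 (6T11) additionally contains elements of type 4+2, 4+1+1, 2+2+1+1, 2+1+1+1+1 (24 of its 48 elements, about 50% of primes); (S_3 x S_3) : C_2 (6T13) additionally contains elements of type 4+2, 3+2+1, 3+1+1+1, 2+2+1+1, 2+1+1+1+1 (49 of its 72 elements, about 68% of primes); PGL(2,5) (6T14) additionally contains elements of type 5+1, 4+1+1, 2+2+1+1 (69 of its 120 elements, about 58% of primes); S_6 (6T16) additionally contains elements of type 5+1, 4+2, 4+1+1, 3+2+1, 3+1+1+1, 2+2+1+1, 2+1+1+1+1 (544 of its 720 elements, about 76% of primes). None of the 37 primes tested shows any such pattern (for each of these groups the chance of that is below 10^-4), which rules them out. Hence G = C_6 (6T1), of order 6.

C_6 (also written C6)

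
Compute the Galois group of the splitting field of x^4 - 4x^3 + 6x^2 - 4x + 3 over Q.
D_4 (also written D4)

The polynomial is an irreducible quartic over Q and its discriminant is 2048, which is not a perfect square, so the Galois group is not contained in A_4. The resolvent cubic y^3 - 6*y^2 + 4*y + 8 has exactly one rational root, so the Galois group is C_4 or D_4. The quartic remains irreducible over Q(sqrt(disc)), so the group is D_4.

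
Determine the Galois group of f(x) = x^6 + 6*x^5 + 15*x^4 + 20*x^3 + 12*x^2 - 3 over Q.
The polynomial f is an irreducible sextic over Q, so G = Gal(f/Q) is one of the 16 transitive subgroups 6T1, ..., 6T16 of S_6. The discriminant of f is 419904 = 648^2, a perfect square, so G is contained in A_6. The transitive groups of degree 6 contained in A_6 are: A_4 (6T4, order 12), S_4 (6T7, order 24), (C_3 x C_3) : C_4 (6T10, order 36), PSL(2,5) (6T12, order 60), A_6 (6T15, order 360). By Dedekind's theorem, for a prime p not dividing disc(f) the degrees of the irreducible factors of f mod p form the cycle type of an element of G. Factoring f modulo the 33 such primes p <= 149 (skipping 2, 3, which divide the discriminant), each new pattern first appears at: mod 5: f = (x^3 + 2x^2 + 4x + 2)(x^3 + 4x^2 + 3x + 1), pattern 3+3; mod 17: f = (x + 3)(x + 16)(x^2 + 2x + 8)(x^2 + 2x + 15), pattern 2+2+1+1; mod 71: f = (x + 5)(x + 6)(x + 33)(x + 40)(x + 67)(x + 68), pattern 1+1+1+1+1+1. No other pattern occurs in this range, so the set of observed cycle types is {3+3, 2+2+1+1, 1+1+1+1+1+1}. The candidates containing elements of all these cycle types are A_4 (6T4) of order 12, S_4 (6T7) of order 24, (C_3 x C_3) : C_4 (6T10) of order 36, PSL(2,5) (6T12) of order 60, A_6 (6T15) of order 360; the others are excluded. The observed types are precisely the cycle types that occur in A_4 (6T4). Each of the other remaining candidates has further cycle types, and by the Chebotarev density theorem the matching factorization patterns would occur for a proportion of primes equal to their share of the group: S_4 (6T7) additionally contains elements of type 4+2 (6 of its 24 elements, about 25% of primes); (C_3 x C_3) : C_4 (6T10) additionally contains elements of type 4+2, 3+1+1+1 (22 of its 36 elements, about 61% of primes); PSL(2,5) (6T12) additionally contains elements of type 5+1 (24 of its 60 elements, about 40% of primes); A_6 (6T15) additionally contains elements of type 5+1, 4+2, 3+1+1+1 (274 of its 360 elements, about 76% of primes). None of the 33 primes tested shows any such pattern (for each of these groups the chance of that is below 10^-4), which rules them out. Hence G = A_4 (6T4), of order 12.

A_4, A_4 acting on 6 points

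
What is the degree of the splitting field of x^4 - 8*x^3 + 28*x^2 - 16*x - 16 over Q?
The degree of the splitting field over Q equals the order of the Galois group, so first determine the group. The polynomial is an irreducible quartic over Q and its discriminant is -18546688, which is not a perfect square, so the Galois group is not contained in A_4. The resolvent cubic y^3 - 28*y^2 + 192*y - 1024 is irreducible over Q. An irreducible resolvent with non-square discriminant gives S_4. The Galois group S_4 (4T5) has order 24, so the splitting field has degree 24 over Q.

24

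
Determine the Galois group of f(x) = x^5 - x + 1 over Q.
The polynomial f is an irreducible quintic over Q, so G = Gal(f/Q) is a transitive subgroup of S_5: one of C_5 (5T1, order 5), D_5 (5T2, order 10), F_20 (5T3, order 20), A_5 (5T4, order 60) or S_5 (5T5, order 120). The discriminant of f is 2869, which is not a perfect square, so G is not contained in A_5. The transitive groups of degree 5 not contained in A_5 are: F_20 (5T3, order 20), S_5 (5T5, order 120). By Dedekind's theorem, for a prime p not dividing disc(f) the degrees of the irreducible factors of f mod p form the cycle type of an element of G. Factoring f modulo the first such prime p = 2, each new pattern first appears at: mod 2: f = (x^2 + x + 1)(x^3 + x^2 + 1), pattern 3+2. No other pattern occurs in this range, so the set of observed cycle types is {3+2}. Among the candidates above, the only group containing elements of all these cycle types is S_5 (5T5) — F_20 (5T3) lacks at least one of them. Hence G = S_5 (5T5), of order 120.

S_5, the symmetric group on 5 letters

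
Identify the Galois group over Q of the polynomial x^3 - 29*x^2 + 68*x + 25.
C_3 (order 3)

The polynomial is an irreducible cubic over Q and its discriminant is 4165681 = 2041^2, a perfect square. For an irreducible cubic, a square discriminant forces the Galois group to be A_3, the cyclic group of order 3.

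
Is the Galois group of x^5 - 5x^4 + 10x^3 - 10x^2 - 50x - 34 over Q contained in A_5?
The polynomial is irreducible of degree 5 over Q. Its discriminant is 58564000000 = 242000^2, a perfect square. A Galois group lies in the alternating group exactly when the discriminant is a square in Q, so the Galois group (A_5) is contained in A_5.

Yes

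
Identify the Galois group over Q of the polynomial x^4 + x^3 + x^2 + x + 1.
The polynomial is an irreducible quartic over Q and its discriminant is 125, which is not a perfect square, so the Galois group is not contained in A_4. The resolvent cubic y^3 - y^2 - 3*y + 2 has exactly one rational root, so the Galois group is C_4 or D_4. The quartic becomes reducible over Q(sqrt(disc)), so the group is C_4.

C_4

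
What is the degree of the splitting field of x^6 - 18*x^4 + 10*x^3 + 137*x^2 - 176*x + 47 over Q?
The degree of the splitting field over Q equals the order of the Galois group, so first determine the group. The polynomial f is an irreducible sextic over Q, so G = Gal(f/Q) is one of the 16 transitive subgroups 6T1, ..., 6T16 of S_6. The discriminant of f is 4656958553415744 = 68241912^2, a perfect square, so G is contained in A_6. The transitive groups of degree 6 contained in A_6 are: A_4 (6T4, order 12), S_4 (6T7, order 24), (C_3 x C_3) : C_4 (6T10, order 36), PSL(2,5) (6T12, order 60), A_6 (6T15, order 360). By Dedekind's theorem, for a prime p not dividing disc(f) the degrees of the irreducible factors of f mod p form the cycle type of an element of G. Factoring f modulo the 79 such primes p <= 433 (skipping 2, 3, 31, 37, 67, which divide the discriminant), each new pattern first appears at: mod 5: f = (x^3 + 2x^2 + x + 3)(x^3 + 3x^2 + 4), pattern 3+3; mod 11: f = (x + 6)(x + 9)(x^2 + 9x + 2)(x^2 + 9x + 4), pattern 2+2+1+1; mod 13: f = (x^2 + x + 12)(x^4 + 12x^3 + 10x^2 + 12x + 5), pattern 4+2; mod 431: f = (x + 8)(x + 23)(x + 48)(x + 173)(x + 258)(x + 352), pattern 1+1+1+1+1+1. No other pattern occurs in this range, so the set of observed cycle types is {3+3, 2+2+1+1, 4+2, 1+1+1+1+1+1}. The candidates containing elements of all these cycle types are S_4 (6T7) of order 24, (C_3 x C_3) : C_4 (6T10) of order 36, A_6 (6T15) of order 360; the others are excluded. The observed types are precisely the cycle types that occur in S_4 (6T7). Each of the other remaining candidates has further cycle types, and by the Chebotarev density theorem the matching factorization patterns would occur for a proportion of primes equal to their share of the group: (C_3 x C_3) : C_4 (6T10) additionally contains elements of type 3+1+1+1 (4 of its 36 elements, about 11% of primes); A_6 (6T15) additionally contains elements of type 5+1, 3+1+1+1 (184 of its 360 elements, about 51% of primes). None of the 79 primes tested shows any such pattern (for each of these groups the chance of that is below 10^-4), which rules them out. Hence G = S_4 (6T7), of order 24. The Galois group S_4 (6T7) has order 24, so the splitting field has degree 24 over Q.

24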